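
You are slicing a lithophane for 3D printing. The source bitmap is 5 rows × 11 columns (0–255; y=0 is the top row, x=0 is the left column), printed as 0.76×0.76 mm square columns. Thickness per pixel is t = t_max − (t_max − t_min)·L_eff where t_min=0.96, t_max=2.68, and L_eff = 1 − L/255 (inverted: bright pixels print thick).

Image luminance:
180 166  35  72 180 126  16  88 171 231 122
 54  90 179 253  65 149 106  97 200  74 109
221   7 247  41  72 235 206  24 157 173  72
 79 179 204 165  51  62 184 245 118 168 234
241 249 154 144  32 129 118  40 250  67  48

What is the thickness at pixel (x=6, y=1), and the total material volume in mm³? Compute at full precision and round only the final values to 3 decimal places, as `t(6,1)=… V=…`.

t(6,1)=1.675 V=59.246

span = t_max - t_min = 2.68 - 0.96 = 1.720
L(6,1) = 106, L_eff = 1 - 106/255 = 0.584314 (inverted)
t(6,1) = 2.68 - 1.720·0.584314 = 1.675
Σt over all 5·11 pixels = 653897/6375 ≈ 102.5720784
V = pitch²·Σt = 0.76²·653897/6375 = 59.246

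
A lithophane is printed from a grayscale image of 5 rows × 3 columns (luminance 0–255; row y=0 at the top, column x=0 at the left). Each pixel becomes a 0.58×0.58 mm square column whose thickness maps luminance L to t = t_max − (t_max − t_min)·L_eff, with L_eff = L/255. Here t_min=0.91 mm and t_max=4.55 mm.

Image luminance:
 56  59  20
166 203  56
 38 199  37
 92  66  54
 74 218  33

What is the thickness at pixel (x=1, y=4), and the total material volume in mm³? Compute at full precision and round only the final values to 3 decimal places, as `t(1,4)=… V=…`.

t(1,4)=1.438 V=16.376

span = t_max - t_min = 4.55 - 0.91 = 3.640
L(1,4) = 218, L_eff = 218/255 = 0.854902
t(1,4) = 4.55 - 3.640·0.854902 = 1.438
Σt over all 5·3 pixels = 413777/8500 ≈ 48.6796471
V = pitch²·Σt = 0.58²·413777/8500 = 16.376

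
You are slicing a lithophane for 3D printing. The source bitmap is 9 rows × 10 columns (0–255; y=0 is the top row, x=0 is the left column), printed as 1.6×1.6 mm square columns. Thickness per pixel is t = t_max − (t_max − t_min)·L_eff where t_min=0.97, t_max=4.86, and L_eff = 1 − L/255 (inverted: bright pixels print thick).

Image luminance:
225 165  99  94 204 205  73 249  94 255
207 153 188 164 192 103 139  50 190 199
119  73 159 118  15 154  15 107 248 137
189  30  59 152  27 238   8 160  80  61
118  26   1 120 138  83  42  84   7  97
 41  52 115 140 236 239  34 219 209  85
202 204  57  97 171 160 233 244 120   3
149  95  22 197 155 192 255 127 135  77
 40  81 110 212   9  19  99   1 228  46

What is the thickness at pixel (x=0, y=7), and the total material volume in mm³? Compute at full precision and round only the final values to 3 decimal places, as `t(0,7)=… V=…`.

t(0,7)=3.243 V=661.775

span = t_max - t_min = 4.86 - 0.97 = 3.890
L(0,7) = 149, L_eff = 1 - 149/255 = 0.415686 (inverted)
t(0,7) = 4.86 - 3.890·0.415686 = 3.243
Σt over all 9·10 pixels = 2197299/8500 ≈ 258.5057647
V = pitch²·Σt = 1.6²·2197299/8500 = 661.775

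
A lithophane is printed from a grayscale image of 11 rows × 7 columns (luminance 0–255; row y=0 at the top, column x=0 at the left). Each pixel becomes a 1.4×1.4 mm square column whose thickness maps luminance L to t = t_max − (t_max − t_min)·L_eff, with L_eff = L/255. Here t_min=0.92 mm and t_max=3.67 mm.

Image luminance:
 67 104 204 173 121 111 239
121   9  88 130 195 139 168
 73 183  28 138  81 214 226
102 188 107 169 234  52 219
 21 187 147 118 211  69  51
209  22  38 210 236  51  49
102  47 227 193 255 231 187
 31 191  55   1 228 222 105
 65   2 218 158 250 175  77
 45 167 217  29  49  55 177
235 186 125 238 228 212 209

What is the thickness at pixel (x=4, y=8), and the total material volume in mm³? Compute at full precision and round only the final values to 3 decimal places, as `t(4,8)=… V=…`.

span = t_max - t_min = 3.67 - 0.92 = 2.750
L(4,8) = 250, L_eff = 250/255 = 0.980392
t(4,8) = 3.67 - 2.750·0.980392 = 0.974
Σt over all 11·7 pixels = 853039/5100 ≈ 167.2625490
V = pitch²·Σt = 1.4²·853039/5100 = 327.835

t(4,8)=0.974 V=327.835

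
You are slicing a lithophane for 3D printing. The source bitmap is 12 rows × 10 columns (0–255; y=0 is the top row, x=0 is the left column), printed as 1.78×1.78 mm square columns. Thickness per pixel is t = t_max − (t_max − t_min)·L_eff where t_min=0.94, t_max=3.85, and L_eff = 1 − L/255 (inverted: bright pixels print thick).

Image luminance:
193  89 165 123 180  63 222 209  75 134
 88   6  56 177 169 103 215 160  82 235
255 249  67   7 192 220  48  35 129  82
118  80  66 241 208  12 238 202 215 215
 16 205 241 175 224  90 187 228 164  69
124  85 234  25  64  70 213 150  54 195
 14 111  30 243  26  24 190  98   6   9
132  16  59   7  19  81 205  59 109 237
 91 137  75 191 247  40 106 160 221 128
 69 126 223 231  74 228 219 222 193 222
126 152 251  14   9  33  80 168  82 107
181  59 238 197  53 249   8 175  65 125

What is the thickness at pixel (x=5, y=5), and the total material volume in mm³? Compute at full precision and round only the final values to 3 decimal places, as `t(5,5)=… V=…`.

span = t_max - t_min = 3.85 - 0.94 = 2.910
L(5,5) = 70, L_eff = 1 - 70/255 = 0.725490 (inverted)
t(5,5) = 3.85 - 2.910·0.725490 = 1.739
Σt over all 12·10 pixels = 1240171/4250 ≈ 291.8049412
V = pitch²·Σt = 1.78²·1240171/4250 = 924.555

t(5,5)=1.739 V=924.555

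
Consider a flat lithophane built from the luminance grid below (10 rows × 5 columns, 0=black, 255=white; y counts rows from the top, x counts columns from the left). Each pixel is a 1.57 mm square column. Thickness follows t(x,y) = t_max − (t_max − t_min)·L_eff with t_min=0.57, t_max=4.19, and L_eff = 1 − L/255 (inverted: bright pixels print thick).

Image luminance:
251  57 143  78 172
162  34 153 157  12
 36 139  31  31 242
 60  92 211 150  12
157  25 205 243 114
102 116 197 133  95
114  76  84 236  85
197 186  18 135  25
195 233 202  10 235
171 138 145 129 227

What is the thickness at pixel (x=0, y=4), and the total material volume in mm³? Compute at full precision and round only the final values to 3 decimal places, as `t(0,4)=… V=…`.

t(0,4)=2.799 V=295.982

span = t_max - t_min = 4.19 - 0.57 = 3.620
L(0,4) = 157, L_eff = 1 - 157/255 = 0.384314 (inverted)
t(0,4) = 4.19 - 3.620·0.384314 = 2.799
Σt over all 10·5 pixels = 765503/6375 ≈ 120.0789020
V = pitch²·Σt = 1.57²·765503/6375 = 295.982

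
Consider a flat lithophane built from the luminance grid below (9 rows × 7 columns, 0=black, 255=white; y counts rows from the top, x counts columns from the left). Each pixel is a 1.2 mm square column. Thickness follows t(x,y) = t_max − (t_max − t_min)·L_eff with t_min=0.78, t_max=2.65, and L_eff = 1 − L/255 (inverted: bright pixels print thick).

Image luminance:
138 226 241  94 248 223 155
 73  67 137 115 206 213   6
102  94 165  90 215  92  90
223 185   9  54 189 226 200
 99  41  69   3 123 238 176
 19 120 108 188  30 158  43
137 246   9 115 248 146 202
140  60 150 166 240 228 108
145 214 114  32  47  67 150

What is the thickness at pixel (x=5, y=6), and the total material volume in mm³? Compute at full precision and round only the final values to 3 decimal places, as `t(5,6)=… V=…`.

t(5,6)=1.851 V=160.046

span = t_max - t_min = 2.65 - 0.78 = 1.870
L(5,6) = 146, L_eff = 1 - 146/255 = 0.427451 (inverted)
t(5,6) = 2.65 - 1.870·0.427451 = 1.851
Σt over all 9·7 pixels = 33343/300 ≈ 111.1433333
V = pitch²·Σt = 1.2²·33343/300 = 160.046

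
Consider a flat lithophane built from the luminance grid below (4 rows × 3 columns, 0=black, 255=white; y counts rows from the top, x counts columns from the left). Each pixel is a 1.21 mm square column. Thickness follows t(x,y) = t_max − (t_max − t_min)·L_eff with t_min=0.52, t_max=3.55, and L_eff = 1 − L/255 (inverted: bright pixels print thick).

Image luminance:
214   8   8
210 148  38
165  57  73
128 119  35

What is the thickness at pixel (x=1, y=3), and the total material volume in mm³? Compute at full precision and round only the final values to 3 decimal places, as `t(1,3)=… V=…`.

t(1,3)=1.934 V=30.065

span = t_max - t_min = 3.55 - 0.52 = 3.030
L(1,3) = 119, L_eff = 1 - 119/255 = 0.533333 (inverted)
t(1,3) = 3.55 - 3.030·0.533333 = 1.934
Σt over all 4·3 pixels = 174543/8500 ≈ 20.5344706
V = pitch²·Σt = 1.21²·174543/8500 = 30.065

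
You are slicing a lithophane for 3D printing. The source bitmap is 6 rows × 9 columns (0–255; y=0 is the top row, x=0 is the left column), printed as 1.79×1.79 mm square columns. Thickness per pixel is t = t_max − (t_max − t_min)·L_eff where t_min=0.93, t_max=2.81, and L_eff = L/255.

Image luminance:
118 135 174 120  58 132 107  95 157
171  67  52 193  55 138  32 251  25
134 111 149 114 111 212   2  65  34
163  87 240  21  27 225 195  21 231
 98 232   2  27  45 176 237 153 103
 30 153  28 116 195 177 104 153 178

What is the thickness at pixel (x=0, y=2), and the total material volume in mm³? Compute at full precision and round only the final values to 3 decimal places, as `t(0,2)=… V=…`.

span = t_max - t_min = 2.81 - 0.93 = 1.880
L(0,2) = 134, L_eff = 134/255 = 0.525490
t(0,2) = 2.81 - 1.880·0.525490 = 1.822
Σt over all 6·9 pixels = 443453/4250 ≈ 104.3418824
V = pitch²·Σt = 1.79²·443453/4250 = 334.322

t(0,2)=1.822 V=334.322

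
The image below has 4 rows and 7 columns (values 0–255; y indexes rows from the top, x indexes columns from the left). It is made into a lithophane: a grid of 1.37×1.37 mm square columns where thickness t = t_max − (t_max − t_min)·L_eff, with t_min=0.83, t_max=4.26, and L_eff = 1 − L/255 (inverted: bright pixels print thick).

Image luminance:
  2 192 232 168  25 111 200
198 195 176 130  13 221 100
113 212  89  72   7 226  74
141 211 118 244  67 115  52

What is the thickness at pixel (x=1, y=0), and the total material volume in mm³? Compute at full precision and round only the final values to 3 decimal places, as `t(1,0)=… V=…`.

t(1,0)=3.413 V=137.131

span = t_max - t_min = 4.26 - 0.83 = 3.430
L(1,0) = 192, L_eff = 1 - 192/255 = 0.247059 (inverted)
t(1,0) = 4.26 - 3.430·0.247059 = 3.413
Σt over all 4·7 pixels = 465773/6375 ≈ 73.0624314
V = pitch²·Σt = 1.37²·465773/6375 = 137.131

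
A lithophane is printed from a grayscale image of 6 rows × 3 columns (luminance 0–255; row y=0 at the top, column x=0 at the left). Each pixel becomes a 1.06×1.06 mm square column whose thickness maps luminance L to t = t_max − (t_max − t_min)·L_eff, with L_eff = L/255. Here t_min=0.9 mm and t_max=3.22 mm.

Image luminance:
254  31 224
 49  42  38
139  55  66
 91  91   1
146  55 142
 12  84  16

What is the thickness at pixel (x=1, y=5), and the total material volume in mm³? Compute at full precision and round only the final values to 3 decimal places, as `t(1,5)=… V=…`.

t(1,5)=2.456 V=49.422

span = t_max - t_min = 3.22 - 0.9 = 2.320
L(1,5) = 84, L_eff = 84/255 = 0.329412
t(1,5) = 3.22 - 2.320·0.329412 = 2.456
Σt over all 6·3 pixels = 93469/2125 ≈ 43.9854118
V = pitch²·Σt = 1.06²·93469/2125 = 49.422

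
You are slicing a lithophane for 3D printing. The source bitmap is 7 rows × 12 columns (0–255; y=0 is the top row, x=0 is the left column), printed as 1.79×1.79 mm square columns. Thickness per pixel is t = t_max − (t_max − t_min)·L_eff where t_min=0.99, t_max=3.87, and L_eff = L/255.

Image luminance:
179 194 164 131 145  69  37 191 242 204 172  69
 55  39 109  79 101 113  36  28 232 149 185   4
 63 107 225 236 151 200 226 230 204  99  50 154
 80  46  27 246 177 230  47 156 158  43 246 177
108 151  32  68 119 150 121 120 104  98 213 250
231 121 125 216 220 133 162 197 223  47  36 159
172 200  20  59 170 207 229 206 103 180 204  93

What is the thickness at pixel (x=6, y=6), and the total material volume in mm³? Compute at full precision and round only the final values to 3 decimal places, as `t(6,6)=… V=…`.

span = t_max - t_min = 3.87 - 0.99 = 2.880
L(6,6) = 229, L_eff = 229/255 = 0.898039
t(6,6) = 3.87 - 2.880·0.898039 = 1.284
Σt over all 7·12 pixels = 408747/2125 ≈ 192.3515294
V = pitch²·Σt = 1.79²·408747/2125 = 616.314

t(6,6)=1.284 V=616.314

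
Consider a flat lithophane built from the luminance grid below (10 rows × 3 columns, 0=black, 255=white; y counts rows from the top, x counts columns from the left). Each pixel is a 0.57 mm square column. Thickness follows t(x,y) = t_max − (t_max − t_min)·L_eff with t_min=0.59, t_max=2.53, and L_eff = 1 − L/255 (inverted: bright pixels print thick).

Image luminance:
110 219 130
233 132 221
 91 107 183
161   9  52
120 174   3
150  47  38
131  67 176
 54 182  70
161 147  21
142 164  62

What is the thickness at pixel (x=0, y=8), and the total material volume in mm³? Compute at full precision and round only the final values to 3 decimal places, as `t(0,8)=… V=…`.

span = t_max - t_min = 2.53 - 0.59 = 1.940
L(0,8) = 161, L_eff = 1 - 161/255 = 0.368627 (inverted)
t(0,8) = 2.53 - 1.940·0.368627 = 1.815
Σt over all 10·3 pixels = 285352/6375 ≈ 44.7610980
V = pitch²·Σt = 0.57²·285352/6375 = 14.543

t(0,8)=1.815 V=14.543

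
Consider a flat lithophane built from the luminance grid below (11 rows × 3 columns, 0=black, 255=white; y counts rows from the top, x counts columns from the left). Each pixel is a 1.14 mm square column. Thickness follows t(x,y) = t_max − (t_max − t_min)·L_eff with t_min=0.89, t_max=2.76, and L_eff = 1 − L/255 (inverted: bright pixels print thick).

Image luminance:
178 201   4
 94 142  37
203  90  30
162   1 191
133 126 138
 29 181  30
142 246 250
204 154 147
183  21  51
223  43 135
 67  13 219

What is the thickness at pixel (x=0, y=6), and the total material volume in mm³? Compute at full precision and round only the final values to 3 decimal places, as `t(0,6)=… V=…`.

t(0,6)=1.931 V=76.939

span = t_max - t_min = 2.76 - 0.89 = 1.870
L(0,6) = 142, L_eff = 1 - 142/255 = 0.443137 (inverted)
t(0,6) = 2.76 - 1.870·0.443137 = 1.931
Σt over all 11·3 pixels = 59.202
V = pitch²·Σt = 1.14²·59.202 = 76.939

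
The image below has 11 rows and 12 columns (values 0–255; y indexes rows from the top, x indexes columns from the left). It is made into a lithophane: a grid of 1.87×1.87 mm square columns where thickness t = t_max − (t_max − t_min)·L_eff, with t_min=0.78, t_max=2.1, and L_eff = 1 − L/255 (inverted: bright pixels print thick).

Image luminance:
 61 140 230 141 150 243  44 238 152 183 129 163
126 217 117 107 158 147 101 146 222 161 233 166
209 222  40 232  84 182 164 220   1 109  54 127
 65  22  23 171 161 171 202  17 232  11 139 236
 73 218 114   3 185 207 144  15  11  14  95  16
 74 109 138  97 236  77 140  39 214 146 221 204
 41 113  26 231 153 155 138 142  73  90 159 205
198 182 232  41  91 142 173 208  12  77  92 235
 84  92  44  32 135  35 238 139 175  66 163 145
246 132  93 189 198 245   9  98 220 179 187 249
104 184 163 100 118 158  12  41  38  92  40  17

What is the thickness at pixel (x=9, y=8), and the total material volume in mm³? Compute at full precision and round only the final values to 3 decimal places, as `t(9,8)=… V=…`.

t(9,8)=1.122 V=673.705

span = t_max - t_min = 2.1 - 0.78 = 1.320
L(9,8) = 66, L_eff = 1 - 66/255 = 0.741176 (inverted)
t(9,8) = 2.1 - 1.320·0.741176 = 1.122
Σt over all 11·12 pixels = 409398/2125 ≈ 192.6578824
V = pitch²·Σt = 1.87²·409398/2125 = 673.705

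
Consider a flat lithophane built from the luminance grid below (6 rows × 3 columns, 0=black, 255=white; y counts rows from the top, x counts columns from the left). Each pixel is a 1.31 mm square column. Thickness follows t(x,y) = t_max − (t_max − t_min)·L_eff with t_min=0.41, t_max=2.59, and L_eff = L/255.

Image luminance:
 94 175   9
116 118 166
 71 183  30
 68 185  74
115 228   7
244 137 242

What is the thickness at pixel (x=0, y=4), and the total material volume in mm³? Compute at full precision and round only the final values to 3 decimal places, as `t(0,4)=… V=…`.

span = t_max - t_min = 2.59 - 0.41 = 2.180
L(0,4) = 115, L_eff = 115/255 = 0.450980
t(0,4) = 2.59 - 2.180·0.450980 = 1.607
Σt over all 6·3 pixels = 115949/4250 ≈ 27.2821176
V = pitch²·Σt = 1.31²·115949/4250 = 46.819

t(0,4)=1.607 V=46.819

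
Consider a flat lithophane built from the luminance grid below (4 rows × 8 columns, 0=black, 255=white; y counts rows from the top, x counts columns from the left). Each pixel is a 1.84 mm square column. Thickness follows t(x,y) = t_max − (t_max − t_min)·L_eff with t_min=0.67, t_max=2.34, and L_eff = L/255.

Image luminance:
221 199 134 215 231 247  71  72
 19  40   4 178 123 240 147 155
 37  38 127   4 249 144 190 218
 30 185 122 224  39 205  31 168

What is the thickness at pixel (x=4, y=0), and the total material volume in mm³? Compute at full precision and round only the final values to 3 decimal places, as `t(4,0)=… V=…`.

t(4,0)=0.827 V=158.017

span = t_max - t_min = 2.34 - 0.67 = 1.670
L(4,0) = 231, L_eff = 231/255 = 0.905882
t(4,0) = 2.34 - 1.670·0.905882 = 0.827
Σt over all 4·8 pixels = 1190171/25500 ≈ 46.6733725
V = pitch²·Σt = 1.84²·1190171/25500 = 158.017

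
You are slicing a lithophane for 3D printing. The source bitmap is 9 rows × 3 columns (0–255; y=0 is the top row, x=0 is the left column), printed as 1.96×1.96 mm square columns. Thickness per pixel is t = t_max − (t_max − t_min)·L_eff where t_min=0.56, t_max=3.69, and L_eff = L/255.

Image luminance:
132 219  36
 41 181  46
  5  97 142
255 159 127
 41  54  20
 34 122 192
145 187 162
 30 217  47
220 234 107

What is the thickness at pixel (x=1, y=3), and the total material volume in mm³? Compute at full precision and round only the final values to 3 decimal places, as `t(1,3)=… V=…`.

t(1,3)=1.738 V=229.395

span = t_max - t_min = 3.69 - 0.56 = 3.130
L(1,3) = 159, L_eff = 159/255 = 0.623529
t(1,3) = 3.69 - 3.130·0.623529 = 1.738
Σt over all 9·3 pixels = 507563/8500 ≈ 59.7132941
V = pitch²·Σt = 1.96²·507563/8500 = 229.395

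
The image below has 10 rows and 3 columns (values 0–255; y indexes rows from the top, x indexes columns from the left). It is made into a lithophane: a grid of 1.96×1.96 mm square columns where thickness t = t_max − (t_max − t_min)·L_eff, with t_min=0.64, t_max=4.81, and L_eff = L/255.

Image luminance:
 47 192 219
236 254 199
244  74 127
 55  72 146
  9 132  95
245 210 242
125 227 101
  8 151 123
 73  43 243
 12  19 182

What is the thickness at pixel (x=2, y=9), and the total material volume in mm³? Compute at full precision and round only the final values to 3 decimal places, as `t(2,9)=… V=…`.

t(2,9)=1.834 V=296.461

span = t_max - t_min = 4.81 - 0.64 = 4.170
L(2,9) = 182, L_eff = 182/255 = 0.713725
t(2,9) = 4.81 - 4.170·0.713725 = 1.834
Σt over all 10·3 pixels = 131191/1700 ≈ 77.1711765
V = pitch²·Σt = 1.96²·131191/1700 = 296.461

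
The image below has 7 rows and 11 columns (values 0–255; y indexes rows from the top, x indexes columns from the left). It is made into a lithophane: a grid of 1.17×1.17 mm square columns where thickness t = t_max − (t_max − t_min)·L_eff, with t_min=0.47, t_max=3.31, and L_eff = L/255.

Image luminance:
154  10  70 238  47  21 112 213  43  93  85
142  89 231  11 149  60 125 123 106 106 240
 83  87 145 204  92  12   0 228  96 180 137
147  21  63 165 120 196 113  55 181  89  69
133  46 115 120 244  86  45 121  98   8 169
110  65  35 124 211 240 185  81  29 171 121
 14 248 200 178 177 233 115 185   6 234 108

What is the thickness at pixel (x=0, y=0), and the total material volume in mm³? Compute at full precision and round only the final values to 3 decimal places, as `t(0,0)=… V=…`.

span = t_max - t_min = 3.31 - 0.47 = 2.840
L(0,0) = 154, L_eff = 154/255 = 0.603922
t(0,0) = 3.31 - 2.840·0.603922 = 1.595
Σt over all 7·11 pixels = 3884681/25500 ≈ 152.3404314
V = pitch²·Σt = 1.17²·3884681/25500 = 208.539

t(0,0)=1.595 V=208.539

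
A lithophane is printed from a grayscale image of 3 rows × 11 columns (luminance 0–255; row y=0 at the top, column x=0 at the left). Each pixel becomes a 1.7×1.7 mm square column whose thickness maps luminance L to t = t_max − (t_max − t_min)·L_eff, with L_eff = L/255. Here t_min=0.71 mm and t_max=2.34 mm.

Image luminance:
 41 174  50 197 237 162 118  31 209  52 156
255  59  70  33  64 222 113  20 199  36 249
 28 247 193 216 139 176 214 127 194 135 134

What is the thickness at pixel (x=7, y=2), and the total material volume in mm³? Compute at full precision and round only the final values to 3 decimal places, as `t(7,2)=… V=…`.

t(7,2)=1.528 V=139.112

span = t_max - t_min = 2.34 - 0.71 = 1.630
L(7,2) = 127, L_eff = 127/255 = 0.498039
t(7,2) = 2.34 - 1.630·0.498039 = 1.528
Σt over all 3·11 pixels = 61373/1275 ≈ 48.1356863
V = pitch²·Σt = 1.7²·61373/1275 = 139.112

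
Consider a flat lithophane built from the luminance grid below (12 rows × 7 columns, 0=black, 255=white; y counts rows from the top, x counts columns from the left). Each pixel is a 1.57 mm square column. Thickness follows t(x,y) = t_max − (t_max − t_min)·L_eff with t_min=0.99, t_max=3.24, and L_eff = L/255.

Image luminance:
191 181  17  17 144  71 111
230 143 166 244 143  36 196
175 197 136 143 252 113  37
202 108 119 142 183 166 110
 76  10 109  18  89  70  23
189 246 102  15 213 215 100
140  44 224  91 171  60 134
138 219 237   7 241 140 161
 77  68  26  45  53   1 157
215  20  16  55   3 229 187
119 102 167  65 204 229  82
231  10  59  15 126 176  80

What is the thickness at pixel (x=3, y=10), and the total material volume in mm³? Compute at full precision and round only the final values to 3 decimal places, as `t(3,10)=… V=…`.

t(3,10)=2.666 V=447.440

span = t_max - t_min = 3.24 - 0.99 = 2.250
L(3,10) = 65, L_eff = 65/255 = 0.254902
t(3,10) = 3.24 - 2.250·0.254902 = 2.666
Σt over all 12·7 pixels = 77148/425 ≈ 181.5247059
V = pitch²·Σt = 1.57²·77148/425 = 447.440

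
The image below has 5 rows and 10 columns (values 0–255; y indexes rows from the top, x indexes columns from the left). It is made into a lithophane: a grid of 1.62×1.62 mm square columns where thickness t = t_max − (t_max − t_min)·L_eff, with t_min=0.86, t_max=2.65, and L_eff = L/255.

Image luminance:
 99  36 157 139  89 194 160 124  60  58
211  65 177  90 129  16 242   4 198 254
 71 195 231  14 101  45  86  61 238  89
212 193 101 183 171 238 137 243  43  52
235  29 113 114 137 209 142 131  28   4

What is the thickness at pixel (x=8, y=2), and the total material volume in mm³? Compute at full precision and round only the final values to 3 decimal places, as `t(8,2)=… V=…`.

t(8,2)=0.979 V=230.789

span = t_max - t_min = 2.65 - 0.86 = 1.790
L(8,2) = 238, L_eff = 238/255 = 0.933333
t(8,2) = 2.65 - 1.790·0.933333 = 0.979
Σt over all 5·10 pixels = 373743/4250 ≈ 87.9395294
V = pitch²·Σt = 1.62²·373743/4250 = 230.789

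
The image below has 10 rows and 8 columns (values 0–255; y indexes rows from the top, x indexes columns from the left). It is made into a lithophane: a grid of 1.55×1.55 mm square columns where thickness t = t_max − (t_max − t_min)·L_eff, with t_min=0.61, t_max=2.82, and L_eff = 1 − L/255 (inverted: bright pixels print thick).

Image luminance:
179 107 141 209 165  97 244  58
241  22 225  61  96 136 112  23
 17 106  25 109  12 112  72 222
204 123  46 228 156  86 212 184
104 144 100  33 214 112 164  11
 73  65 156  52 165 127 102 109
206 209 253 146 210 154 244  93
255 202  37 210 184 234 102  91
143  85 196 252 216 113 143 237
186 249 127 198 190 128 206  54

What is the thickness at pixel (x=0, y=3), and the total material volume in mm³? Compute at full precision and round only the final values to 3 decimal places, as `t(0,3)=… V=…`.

span = t_max - t_min = 2.82 - 0.61 = 2.210
L(0,3) = 204, L_eff = 1 - 204/255 = 0.200000 (inverted)
t(0,3) = 2.82 - 2.210·0.200000 = 2.378
Σt over all 10·8 pixels = 110141/750 ≈ 146.8546667
V = pitch²·Σt = 1.55²·110141/750 = 352.818

t(0,3)=2.378 V=352.818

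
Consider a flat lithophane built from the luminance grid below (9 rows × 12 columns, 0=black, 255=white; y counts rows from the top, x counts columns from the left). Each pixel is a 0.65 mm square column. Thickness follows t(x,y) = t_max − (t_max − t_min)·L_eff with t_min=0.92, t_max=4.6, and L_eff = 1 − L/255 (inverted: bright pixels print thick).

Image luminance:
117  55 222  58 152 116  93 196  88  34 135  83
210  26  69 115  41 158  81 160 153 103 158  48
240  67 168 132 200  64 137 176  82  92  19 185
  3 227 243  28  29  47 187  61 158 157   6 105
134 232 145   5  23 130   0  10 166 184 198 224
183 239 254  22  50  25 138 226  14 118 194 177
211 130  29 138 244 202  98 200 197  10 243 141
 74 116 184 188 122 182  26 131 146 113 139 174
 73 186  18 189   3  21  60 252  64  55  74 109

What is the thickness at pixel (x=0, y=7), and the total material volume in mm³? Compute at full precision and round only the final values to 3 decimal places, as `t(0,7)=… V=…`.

t(0,7)=1.988 V=121.957

span = t_max - t_min = 4.6 - 0.92 = 3.680
L(0,7) = 74, L_eff = 1 - 74/255 = 0.709804 (inverted)
t(0,7) = 4.6 - 3.680·0.709804 = 1.988
Σt over all 9·12 pixels = 1840184/6375 ≈ 288.6563137
V = pitch²·Σt = 0.65²·1840184/6375 = 121.957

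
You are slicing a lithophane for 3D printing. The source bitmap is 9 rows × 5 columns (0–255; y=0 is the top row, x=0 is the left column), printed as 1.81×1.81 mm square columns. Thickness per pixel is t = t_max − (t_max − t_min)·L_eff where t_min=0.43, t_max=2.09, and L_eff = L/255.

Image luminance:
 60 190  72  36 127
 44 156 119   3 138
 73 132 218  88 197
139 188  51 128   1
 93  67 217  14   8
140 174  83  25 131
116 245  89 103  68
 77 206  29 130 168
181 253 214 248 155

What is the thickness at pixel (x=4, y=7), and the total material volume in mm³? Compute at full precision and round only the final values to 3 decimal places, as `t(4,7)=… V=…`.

t(4,7)=0.996 V=193.081

span = t_max - t_min = 2.09 - 0.43 = 1.660
L(4,7) = 168, L_eff = 168/255 = 0.658824
t(4,7) = 2.09 - 1.660·0.658824 = 0.996
Σt over all 9·5 pixels = 500957/8500 ≈ 58.9361176
V = pitch²·Σt = 1.81²·500957/8500 = 193.081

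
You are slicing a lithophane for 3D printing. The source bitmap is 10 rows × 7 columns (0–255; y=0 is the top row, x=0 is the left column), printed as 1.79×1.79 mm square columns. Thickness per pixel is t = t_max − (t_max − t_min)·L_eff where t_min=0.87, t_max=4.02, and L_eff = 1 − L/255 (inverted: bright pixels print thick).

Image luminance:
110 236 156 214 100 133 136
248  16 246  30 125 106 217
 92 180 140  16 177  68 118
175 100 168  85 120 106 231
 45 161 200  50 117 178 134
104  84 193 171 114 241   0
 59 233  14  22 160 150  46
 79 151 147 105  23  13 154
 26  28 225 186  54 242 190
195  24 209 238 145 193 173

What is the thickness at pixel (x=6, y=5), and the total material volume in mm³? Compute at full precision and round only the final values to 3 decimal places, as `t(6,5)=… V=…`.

t(6,5)=0.870 V=556.298

span = t_max - t_min = 4.02 - 0.87 = 3.150
L(6,5) = 0, L_eff = 1 - 0/255 = 1.000000 (inverted)
t(6,5) = 4.02 - 3.150·1.000000 = 0.870
Σt over all 10·7 pixels = 59031/340 ≈ 173.6205882
V = pitch²·Σt = 1.79²·59031/340 = 556.298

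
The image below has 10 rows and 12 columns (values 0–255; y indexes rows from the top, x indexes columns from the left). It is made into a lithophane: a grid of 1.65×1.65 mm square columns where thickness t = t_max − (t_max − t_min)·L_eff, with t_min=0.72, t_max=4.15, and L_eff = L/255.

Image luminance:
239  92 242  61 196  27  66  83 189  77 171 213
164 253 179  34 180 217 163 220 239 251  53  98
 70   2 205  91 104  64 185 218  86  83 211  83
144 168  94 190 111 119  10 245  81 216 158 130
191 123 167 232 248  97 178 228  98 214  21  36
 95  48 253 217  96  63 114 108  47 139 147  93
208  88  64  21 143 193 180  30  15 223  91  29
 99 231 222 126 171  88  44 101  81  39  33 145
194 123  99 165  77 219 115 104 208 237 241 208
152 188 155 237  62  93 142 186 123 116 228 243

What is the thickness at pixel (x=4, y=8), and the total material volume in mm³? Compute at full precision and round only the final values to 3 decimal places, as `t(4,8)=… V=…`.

t(4,8)=3.114 V=747.615

span = t_max - t_min = 4.15 - 0.72 = 3.430
L(4,8) = 77, L_eff = 77/255 = 0.301961
t(4,8) = 4.15 - 3.430·0.301961 = 3.114
Σt over all 10·12 pixels = 583538/2125 ≈ 274.6061176
V = pitch²·Σt = 1.65²·583538/2125 = 747.615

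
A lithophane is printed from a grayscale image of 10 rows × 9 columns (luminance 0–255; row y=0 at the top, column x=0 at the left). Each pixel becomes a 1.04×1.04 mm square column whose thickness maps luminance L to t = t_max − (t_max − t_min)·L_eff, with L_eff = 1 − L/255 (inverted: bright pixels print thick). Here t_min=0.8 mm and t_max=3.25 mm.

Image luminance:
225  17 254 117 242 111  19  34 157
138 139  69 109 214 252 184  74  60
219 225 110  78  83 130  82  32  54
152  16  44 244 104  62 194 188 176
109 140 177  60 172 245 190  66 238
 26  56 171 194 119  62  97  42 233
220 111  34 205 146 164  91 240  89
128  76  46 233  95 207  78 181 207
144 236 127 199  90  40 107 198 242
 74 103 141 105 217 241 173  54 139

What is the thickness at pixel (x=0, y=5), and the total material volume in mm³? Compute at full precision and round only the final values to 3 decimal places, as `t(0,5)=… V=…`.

t(0,5)=1.050 V=204.510

span = t_max - t_min = 3.25 - 0.8 = 2.450
L(0,5) = 26, L_eff = 1 - 26/255 = 0.898039 (inverted)
t(0,5) = 3.25 - 2.450·0.898039 = 1.050
Σt over all 10·9 pixels = 160719/850 ≈ 189.0811765
V = pitch²·Σt = 1.04²·160719/850 = 204.510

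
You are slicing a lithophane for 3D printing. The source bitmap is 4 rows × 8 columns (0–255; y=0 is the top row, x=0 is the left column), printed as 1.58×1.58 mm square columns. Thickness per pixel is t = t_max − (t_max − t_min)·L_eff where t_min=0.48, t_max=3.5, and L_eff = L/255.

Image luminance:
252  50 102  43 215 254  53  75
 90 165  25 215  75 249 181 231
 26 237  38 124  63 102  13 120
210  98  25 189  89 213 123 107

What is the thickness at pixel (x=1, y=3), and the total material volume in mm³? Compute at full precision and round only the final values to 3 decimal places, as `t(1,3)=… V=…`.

span = t_max - t_min = 3.5 - 0.48 = 3.020
L(1,3) = 98, L_eff = 98/255 = 0.384314
t(1,3) = 3.5 - 3.020·0.384314 = 2.339
Σt over all 4·8 pixels = 408074/6375 ≈ 64.0116078
V = pitch²·Σt = 1.58²·408074/6375 = 159.799

t(1,3)=2.339 V=159.799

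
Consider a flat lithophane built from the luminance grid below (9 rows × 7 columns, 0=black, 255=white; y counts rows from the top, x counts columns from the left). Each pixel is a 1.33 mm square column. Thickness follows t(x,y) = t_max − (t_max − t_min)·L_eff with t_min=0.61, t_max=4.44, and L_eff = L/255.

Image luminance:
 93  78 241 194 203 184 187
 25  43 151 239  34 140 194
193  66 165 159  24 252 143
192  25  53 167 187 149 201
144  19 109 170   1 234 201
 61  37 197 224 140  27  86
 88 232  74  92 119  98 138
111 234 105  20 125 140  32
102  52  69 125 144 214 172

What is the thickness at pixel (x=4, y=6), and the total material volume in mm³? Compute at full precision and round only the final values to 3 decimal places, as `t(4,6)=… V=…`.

span = t_max - t_min = 4.44 - 0.61 = 3.830
L(4,6) = 119, L_eff = 119/255 = 0.466667
t(4,6) = 4.44 - 3.830·0.466667 = 2.653
Σt over all 9·7 pixels = 670611/4250 ≈ 157.7908235
V = pitch²·Σt = 1.33²·670611/4250 = 279.116

t(4,6)=2.653 V=279.116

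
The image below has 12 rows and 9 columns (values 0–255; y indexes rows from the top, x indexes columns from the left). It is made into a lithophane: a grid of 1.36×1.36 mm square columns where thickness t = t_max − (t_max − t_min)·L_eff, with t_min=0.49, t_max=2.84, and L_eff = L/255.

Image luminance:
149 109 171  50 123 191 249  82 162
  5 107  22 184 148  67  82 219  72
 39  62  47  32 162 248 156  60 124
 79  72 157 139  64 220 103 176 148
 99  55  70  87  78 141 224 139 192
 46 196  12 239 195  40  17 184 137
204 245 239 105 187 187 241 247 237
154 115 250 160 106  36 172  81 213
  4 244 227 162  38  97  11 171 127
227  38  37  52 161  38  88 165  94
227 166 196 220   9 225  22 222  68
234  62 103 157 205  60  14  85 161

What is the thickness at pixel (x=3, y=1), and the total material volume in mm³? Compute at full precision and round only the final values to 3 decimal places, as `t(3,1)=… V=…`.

span = t_max - t_min = 2.84 - 0.49 = 2.350
L(3,1) = 184, L_eff = 184/255 = 0.721569
t(3,1) = 2.84 - 2.350·0.721569 = 1.144
Σt over all 12·9 pixels = 905003/5100 ≈ 177.4515686
V = pitch²·Σt = 1.36²·905003/5100 = 328.214

t(3,1)=1.144 V=328.214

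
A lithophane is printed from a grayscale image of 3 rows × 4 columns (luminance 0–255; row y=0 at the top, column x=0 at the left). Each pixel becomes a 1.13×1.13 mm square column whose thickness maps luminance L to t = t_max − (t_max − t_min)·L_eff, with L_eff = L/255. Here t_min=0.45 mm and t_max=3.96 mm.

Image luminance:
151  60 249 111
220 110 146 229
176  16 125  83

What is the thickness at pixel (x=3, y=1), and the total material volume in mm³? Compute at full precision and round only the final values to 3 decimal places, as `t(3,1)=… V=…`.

span = t_max - t_min = 3.96 - 0.45 = 3.510
L(3,1) = 229, L_eff = 229/255 = 0.898039
t(3,1) = 3.96 - 3.510·0.898039 = 0.808
Σt over all 3·4 pixels = 51957/2125 ≈ 24.4503529
V = pitch²·Σt = 1.13²·51957/2125 = 31.221

t(3,1)=0.808 V=31.221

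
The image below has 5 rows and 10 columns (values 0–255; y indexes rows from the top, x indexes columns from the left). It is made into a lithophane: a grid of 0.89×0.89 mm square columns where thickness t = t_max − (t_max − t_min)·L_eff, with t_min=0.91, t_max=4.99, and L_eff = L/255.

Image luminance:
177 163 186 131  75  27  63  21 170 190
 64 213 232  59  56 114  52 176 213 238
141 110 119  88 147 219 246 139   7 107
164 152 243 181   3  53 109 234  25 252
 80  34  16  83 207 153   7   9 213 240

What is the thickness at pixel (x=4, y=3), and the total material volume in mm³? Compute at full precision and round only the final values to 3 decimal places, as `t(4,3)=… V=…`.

span = t_max - t_min = 4.99 - 0.91 = 4.080
L(4,3) = 3, L_eff = 3/255 = 0.011765
t(4,3) = 4.99 - 4.080·0.011765 = 4.942
Σt over all 5·10 pixels = 147.084
V = pitch²·Σt = 0.89²·147.084 = 116.505

t(4,3)=4.942 V=116.505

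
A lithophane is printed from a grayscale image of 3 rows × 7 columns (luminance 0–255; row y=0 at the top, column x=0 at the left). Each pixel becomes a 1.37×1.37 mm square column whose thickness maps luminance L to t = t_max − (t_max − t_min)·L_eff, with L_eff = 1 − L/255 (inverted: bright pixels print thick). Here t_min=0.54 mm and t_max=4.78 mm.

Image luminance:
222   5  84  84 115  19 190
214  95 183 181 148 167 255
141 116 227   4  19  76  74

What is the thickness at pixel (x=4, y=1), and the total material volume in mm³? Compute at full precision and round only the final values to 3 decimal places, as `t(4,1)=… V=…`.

span = t_max - t_min = 4.78 - 0.54 = 4.240
L(4,1) = 148, L_eff = 1 - 148/255 = 0.419608 (inverted)
t(4,1) = 4.78 - 4.240·0.419608 = 3.001
Σt over all 3·7 pixels = 233271/4250 ≈ 54.8872941
V = pitch²·Σt = 1.37²·233271/4250 = 103.018

t(4,1)=3.001 V=103.018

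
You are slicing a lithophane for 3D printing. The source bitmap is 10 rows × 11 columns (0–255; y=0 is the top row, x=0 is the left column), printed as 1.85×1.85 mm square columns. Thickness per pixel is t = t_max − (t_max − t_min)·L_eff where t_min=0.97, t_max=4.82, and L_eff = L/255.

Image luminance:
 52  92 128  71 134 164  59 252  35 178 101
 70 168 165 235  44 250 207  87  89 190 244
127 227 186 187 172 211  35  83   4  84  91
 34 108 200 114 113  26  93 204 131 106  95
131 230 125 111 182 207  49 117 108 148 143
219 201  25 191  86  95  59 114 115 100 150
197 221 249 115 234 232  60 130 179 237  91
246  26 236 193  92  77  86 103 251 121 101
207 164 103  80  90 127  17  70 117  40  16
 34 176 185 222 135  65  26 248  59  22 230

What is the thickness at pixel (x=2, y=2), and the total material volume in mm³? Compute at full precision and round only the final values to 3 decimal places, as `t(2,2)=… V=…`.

t(2,2)=2.012 V=1067.314

span = t_max - t_min = 4.82 - 0.97 = 3.850
L(2,2) = 186, L_eff = 186/255 = 0.729412
t(2,2) = 4.82 - 3.850·0.729412 = 2.012
Σt over all 10·11 pixels = 795223/2550 ≈ 311.8521569
V = pitch²·Σt = 1.85²·795223/2550 = 1067.314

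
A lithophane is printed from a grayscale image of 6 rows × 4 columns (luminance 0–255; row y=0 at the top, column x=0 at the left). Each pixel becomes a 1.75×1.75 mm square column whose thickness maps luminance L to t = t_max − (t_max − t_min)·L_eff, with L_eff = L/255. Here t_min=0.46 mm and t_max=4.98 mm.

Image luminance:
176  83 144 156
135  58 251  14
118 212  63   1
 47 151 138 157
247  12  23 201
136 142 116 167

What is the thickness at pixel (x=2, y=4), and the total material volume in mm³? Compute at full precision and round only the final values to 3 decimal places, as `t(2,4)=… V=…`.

span = t_max - t_min = 4.98 - 0.46 = 4.520
L(2,4) = 23, L_eff = 23/255 = 0.090196
t(2,4) = 4.98 - 4.520·0.090196 = 4.572
Σt over all 6·4 pixels = 428816/6375 ≈ 67.2652549
V = pitch²·Σt = 1.75²·428816/6375 = 206.000

t(2,4)=4.572 V=206.000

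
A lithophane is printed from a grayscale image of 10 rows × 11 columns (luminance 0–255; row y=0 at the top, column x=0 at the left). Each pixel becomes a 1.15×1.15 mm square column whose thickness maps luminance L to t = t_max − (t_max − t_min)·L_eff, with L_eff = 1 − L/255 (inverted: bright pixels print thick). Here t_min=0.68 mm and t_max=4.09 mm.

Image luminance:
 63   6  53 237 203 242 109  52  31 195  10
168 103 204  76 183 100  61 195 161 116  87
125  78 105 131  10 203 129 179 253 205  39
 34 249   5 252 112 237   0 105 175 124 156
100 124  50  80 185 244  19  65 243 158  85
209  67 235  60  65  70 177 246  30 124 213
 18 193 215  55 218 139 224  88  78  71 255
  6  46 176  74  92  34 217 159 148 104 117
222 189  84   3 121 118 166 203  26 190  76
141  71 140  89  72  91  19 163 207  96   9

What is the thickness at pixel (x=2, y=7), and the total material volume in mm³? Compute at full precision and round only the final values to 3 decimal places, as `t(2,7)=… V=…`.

span = t_max - t_min = 4.09 - 0.68 = 3.410
L(2,7) = 176, L_eff = 1 - 176/255 = 0.309804 (inverted)
t(2,7) = 4.09 - 3.410·0.309804 = 3.034
Σt over all 10·11 pixels = 6556253/25500 ≈ 257.1079608
V = pitch²·Σt = 1.15²·6556253/25500 = 340.025

t(2,7)=3.034 V=340.025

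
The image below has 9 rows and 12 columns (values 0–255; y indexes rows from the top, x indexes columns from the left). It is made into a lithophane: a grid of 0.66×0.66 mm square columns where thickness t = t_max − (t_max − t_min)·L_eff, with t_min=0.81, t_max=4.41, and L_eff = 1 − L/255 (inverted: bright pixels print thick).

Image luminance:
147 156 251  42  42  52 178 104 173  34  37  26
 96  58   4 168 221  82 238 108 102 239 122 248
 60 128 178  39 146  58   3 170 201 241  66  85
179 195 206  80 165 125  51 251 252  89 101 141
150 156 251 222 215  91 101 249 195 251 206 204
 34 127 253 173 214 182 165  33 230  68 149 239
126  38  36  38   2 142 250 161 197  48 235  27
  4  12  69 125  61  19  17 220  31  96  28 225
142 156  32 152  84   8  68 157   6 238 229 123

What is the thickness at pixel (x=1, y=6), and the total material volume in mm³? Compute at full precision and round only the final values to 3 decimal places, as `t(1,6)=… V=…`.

t(1,6)=1.346 V=123.574

span = t_max - t_min = 4.41 - 0.81 = 3.600
L(1,6) = 38, L_eff = 1 - 38/255 = 0.850980 (inverted)
t(1,6) = 4.41 - 3.600·0.850980 = 1.346
Σt over all 9·12 pixels = 120567/425 ≈ 283.6870588
V = pitch²·Σt = 0.66²·120567/425 = 123.574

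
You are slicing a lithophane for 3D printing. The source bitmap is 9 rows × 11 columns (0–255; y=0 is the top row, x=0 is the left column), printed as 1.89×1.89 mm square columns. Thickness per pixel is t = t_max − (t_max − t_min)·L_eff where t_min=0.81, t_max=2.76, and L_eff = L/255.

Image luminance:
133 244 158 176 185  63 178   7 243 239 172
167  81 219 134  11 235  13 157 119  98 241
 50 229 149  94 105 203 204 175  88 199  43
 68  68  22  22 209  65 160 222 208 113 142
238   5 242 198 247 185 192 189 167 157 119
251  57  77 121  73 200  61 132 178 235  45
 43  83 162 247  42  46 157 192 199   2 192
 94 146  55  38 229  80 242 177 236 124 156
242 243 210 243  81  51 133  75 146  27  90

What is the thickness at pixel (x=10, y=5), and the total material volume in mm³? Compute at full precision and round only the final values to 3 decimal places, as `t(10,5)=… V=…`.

t(10,5)=2.416 V=594.626

span = t_max - t_min = 2.76 - 0.81 = 1.950
L(10,5) = 45, L_eff = 45/255 = 0.176471
t(10,5) = 2.76 - 1.950·0.176471 = 2.416
Σt over all 9·11 pixels = 282989/1700 ≈ 166.4641176
V = pitch²·Σt = 1.89²·282989/1700 = 594.626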